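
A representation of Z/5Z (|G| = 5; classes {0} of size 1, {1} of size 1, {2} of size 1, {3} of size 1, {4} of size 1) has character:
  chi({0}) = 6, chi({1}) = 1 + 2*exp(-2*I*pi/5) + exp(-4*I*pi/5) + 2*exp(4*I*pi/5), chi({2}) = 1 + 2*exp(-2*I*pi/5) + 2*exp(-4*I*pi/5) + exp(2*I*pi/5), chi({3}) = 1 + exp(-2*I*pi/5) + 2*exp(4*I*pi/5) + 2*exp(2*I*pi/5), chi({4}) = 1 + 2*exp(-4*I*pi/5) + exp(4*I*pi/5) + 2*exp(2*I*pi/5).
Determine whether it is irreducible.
Not irreducible (reducible): <chi, chi> = 10 > 1.

Justification: <chi, chi> = (1/|G|) sum_C |C| * |chi(C)|^2 = (1/5)[1*|6|^2 + 1*|1 + 2*exp(-2*I*pi/5) + exp(-4*I*pi/5) + 2*exp(4*I*pi/5)|^2 + 1*|1 + 2*exp(-2*I*pi/5) + 2*exp(-4*I*pi/5) + exp(2*I*pi/5)|^2 + 1*|1 + exp(-2*I*pi/5) + 2*exp(4*I*pi/5) + 2*exp(2*I*pi/5)|^2 + 1*|1 + 2*exp(-4*I*pi/5) + exp(4*I*pi/5) + 2*exp(2*I*pi/5)|^2]
  = (1/5)[(36) + (10 + 6*exp(-2*I*pi/5) + 7*exp(-4*I*pi/5) + 7*exp(4*I*pi/5) + 6*exp(2*I*pi/5)) + (10 + 7*exp(-2*I*pi/5) + 6*exp(-4*I*pi/5) + 6*exp(4*I*pi/5) + 7*exp(2*I*pi/5)) + (10 + 7*exp(-2*I*pi/5) + 6*exp(-4*I*pi/5) + 6*exp(4*I*pi/5) + 7*exp(2*I*pi/5)) + (10 + 6*exp(-2*I*pi/5) + 7*exp(-4*I*pi/5) + 7*exp(4*I*pi/5) + 6*exp(2*I*pi/5))] = 50/5 = 10.
(Exp terms are combined using exp(i*s)*conj(exp(i*t)) = exp(i*(s-t)), and sums of them are collapsed using the identity that for every m > 1 the m distinct m-th roots of unity sum to 0, e.g. 1 + exp(2*I*pi/3) + exp(-2*I*pi/3) = 0.)
A character is irreducible iff <chi, chi> = 1, so this representation is reducible.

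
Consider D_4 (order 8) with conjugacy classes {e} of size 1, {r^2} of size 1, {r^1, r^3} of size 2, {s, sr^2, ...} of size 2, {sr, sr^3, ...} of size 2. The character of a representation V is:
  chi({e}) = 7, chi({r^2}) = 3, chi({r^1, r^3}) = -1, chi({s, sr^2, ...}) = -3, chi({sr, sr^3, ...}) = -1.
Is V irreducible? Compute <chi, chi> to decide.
Not irreducible (reducible): <chi, chi> = 10 > 1.

Why: <chi, chi> = (1/|G|) sum_C |C| * |chi(C)|^2 = (1/8)[1*|7|^2 + 1*|3|^2 + 2*|-1|^2 + 2*|-3|^2 + 2*|-1|^2]
  = (1/8)[(49) + (9) + (2) + (18) + (2)] = 80/8 = 10.
A character is irreducible iff <chi, chi> = 1, so this representation is reducible.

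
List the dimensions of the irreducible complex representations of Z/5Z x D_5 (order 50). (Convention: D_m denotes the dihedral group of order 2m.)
Dimensions: 1, 1, 1, 1, 1, 1, 1, 1, 1, 1, 2, 2, 2, 2, 2, 2, 2, 2, 2, 2

Solution. There are 20 irreducibles (= number of conjugacy classes). Their dimensions d_i satisfy sum d_i^2 = |G| = 50: 1 + 1 + 1 + 1 + 1 + 1 + 1 + 1 + 1 + 1 + 4 + 4 + 4 + 4 + 4 + 4 + 4 + 4 + 4 + 4 = 50. (For the product with Z/5Z: each of the 5 1-dim characters of Z/5Z tensors with each irrep of D_5, giving 5 copies of each D_5-dimension.)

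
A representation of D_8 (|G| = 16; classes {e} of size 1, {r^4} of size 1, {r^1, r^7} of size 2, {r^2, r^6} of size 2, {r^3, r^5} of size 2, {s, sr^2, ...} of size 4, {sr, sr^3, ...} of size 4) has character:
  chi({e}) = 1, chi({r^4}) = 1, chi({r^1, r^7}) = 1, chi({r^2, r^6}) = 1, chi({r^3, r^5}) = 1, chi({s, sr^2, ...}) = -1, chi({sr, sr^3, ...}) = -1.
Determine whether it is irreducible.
Irreducible: <chi, chi> = 1.

<chi, chi> = (1/|G|) sum_C |C| * |chi(C)|^2 = (1/16)[1*|1|^2 + 1*|1|^2 + 2*|1|^2 + 2*|1|^2 + 2*|1|^2 + 4*|-1|^2 + 4*|-1|^2]
  = (1/16)[(1) + (1) + (2) + (2) + (2) + (4) + (4)] = 16/16 = 1.
A character is irreducible iff <chi, chi> = 1, so this representation is irreducible.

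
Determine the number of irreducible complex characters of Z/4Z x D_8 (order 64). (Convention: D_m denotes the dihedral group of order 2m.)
28

Details: The number of irreducible complex representations of a finite group equals its number of conjugacy classes. For a direct product, #classes(G x H) = #classes(G) * #classes(H). Z/4Z has 4 classes (abelian), D_8 has 7 classes, so 4 * 7 = 28, so Z/4Z x D_8 (order 64) has exactly 28 irreducible complex representations.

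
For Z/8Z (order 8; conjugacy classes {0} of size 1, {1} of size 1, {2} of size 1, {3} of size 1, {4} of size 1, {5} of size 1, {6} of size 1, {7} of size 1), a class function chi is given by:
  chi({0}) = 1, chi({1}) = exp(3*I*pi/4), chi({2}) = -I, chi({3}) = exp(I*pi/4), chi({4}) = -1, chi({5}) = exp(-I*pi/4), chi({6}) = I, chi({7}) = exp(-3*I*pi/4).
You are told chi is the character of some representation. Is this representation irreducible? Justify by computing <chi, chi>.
Irreducible: <chi, chi> = 1.

Working: <chi, chi> = (1/|G|) sum_C |C| * |chi(C)|^2 = (1/8)[1*|1|^2 + 1*|exp(3*I*pi/4)|^2 + 1*|-I|^2 + 1*|exp(I*pi/4)|^2 + 1*|-1|^2 + 1*|exp(-I*pi/4)|^2 + 1*|I|^2 + 1*|exp(-3*I*pi/4)|^2]
  = (1/8)[(1) + (1) + (1) + (1) + (1) + (1) + (1) + (1)] = 8/8 = 1.
(Exp terms are combined using exp(i*s)*conj(exp(i*t)) = exp(i*(s-t)), and sums of them are collapsed using the identity that for every m > 1 the m distinct m-th roots of unity sum to 0, e.g. 1 + exp(2*I*pi/3) + exp(-2*I*pi/3) = 0.)
A character is irreducible iff <chi, chi> = 1, so this representation is irreducible.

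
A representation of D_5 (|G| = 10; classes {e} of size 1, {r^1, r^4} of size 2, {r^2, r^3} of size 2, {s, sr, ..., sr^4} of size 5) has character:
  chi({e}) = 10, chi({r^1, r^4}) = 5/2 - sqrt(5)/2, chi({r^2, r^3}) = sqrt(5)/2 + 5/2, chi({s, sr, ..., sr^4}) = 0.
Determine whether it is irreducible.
Not irreducible (reducible): <chi, chi> = 13 > 1.

Argument: <chi, chi> = (1/|G|) sum_C |C| * |chi(C)|^2 = (1/10)[1*|10|^2 + 2*|5/2 - sqrt(5)/2|^2 + 2*|sqrt(5)/2 + 5/2|^2 + 5*|0|^2]
  = (1/10)[(100) + (15 - 5*sqrt(5)) + (5*sqrt(5) + 15) + (0)] = 130/10 = 13.
A character is irreducible iff <chi, chi> = 1, so this representation is reducible.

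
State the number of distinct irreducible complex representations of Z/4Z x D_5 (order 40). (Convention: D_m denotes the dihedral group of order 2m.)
16

Explanation: The number of irreducible complex representations of a finite group equals its number of conjugacy classes. For a direct product, #classes(G x H) = #classes(G) * #classes(H). Z/4Z has 4 classes (abelian), D_5 has 4 classes, so 4 * 4 = 16, so Z/4Z x D_5 (order 40) has exactly 16 irreducible complex representations.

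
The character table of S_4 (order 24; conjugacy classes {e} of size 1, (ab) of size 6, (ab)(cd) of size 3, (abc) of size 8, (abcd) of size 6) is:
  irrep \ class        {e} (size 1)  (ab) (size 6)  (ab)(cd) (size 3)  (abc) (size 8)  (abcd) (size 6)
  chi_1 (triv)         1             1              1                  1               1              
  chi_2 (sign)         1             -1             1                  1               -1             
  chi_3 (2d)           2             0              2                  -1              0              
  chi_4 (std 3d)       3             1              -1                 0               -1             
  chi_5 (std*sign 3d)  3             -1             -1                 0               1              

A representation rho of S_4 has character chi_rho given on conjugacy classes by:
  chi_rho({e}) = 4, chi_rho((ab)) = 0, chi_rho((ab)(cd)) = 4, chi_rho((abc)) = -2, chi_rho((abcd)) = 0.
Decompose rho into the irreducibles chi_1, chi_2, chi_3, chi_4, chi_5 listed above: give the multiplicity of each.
Multiplicities: chi_1: 0, chi_2: 0, chi_3: 2, chi_4: 0, chi_5: 0.

Reasoning: Use <chi_rho, chi> = (1/|G|) sum_C |C| * chi_rho(C) * conj(chi(C)) with |G| = 24 for each irreducible chi in the table:
  <chi_rho, chi_1> = (1/24)[1*(4)*conj(1) + 6*(0)*conj(1) + 3*(4)*conj(1) + 8*(-2)*conj(1) + 6*(0)*conj(1)]
      = (1/24)[(4) + (0) + (12) + (-16) + (0)] = 0/24 = 0
  <chi_rho, chi_2> = (1/24)[1*(4)*conj(1) + 6*(0)*conj(-1) + 3*(4)*conj(1) + 8*(-2)*conj(1) + 6*(0)*conj(-1)]
      = (1/24)[(4) + (0) + (12) + (-16) + (0)] = 0/24 = 0
  <chi_rho, chi_3> = (1/24)[1*(4)*conj(2) + 6*(0)*conj(0) + 3*(4)*conj(2) + 8*(-2)*conj(-1) + 6*(0)*conj(0)]
      = (1/24)[(8) + (0) + (24) + (16) + (0)] = 48/24 = 2
  <chi_rho, chi_4> = (1/24)[1*(4)*conj(3) + 6*(0)*conj(1) + 3*(4)*conj(-1) + 8*(-2)*conj(0) + 6*(0)*conj(-1)]
      = (1/24)[(12) + (0) + (-12) + (0) + (0)] = 0/24 = 0
  <chi_rho, chi_5> = (1/24)[1*(4)*conj(3) + 6*(0)*conj(-1) + 3*(4)*conj(-1) + 8*(-2)*conj(0) + 6*(0)*conj(1)]
      = (1/24)[(12) + (0) + (-12) + (0) + (0)] = 0/24 = 0
Dimension check: dim(rho) = sum (mult * dim) = 0*1 + 0*1 + 2*2 + 0*3 + 0*3 = 4 = chi_rho(e) = 4.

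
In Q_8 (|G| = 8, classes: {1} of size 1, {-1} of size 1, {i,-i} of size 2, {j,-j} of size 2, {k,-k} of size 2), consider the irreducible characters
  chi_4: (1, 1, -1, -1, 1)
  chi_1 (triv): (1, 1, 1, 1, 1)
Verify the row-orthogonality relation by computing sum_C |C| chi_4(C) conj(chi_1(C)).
Sum = 0; so <chi_4, chi_1> = 0 (distinct irreducibles are orthogonal).

Justification: Compute term by term over conjugacy classes (|C| * chi_4(C) * conj(chi_1(C))):
  1*(1)*conj(1) + 1*(1)*conj(1) + 2*(-1)*conj(1) + 2*(-1)*conj(1) + 2*(1)*conj(1)
  = (1) + (1) + (-2) + (-2) + (2)
  = 0.
Dividing by |G| = 8 gives 0/8 = 0, matching the row-orthogonality relation <chi_4, chi_1> = [chi_4 = chi_1].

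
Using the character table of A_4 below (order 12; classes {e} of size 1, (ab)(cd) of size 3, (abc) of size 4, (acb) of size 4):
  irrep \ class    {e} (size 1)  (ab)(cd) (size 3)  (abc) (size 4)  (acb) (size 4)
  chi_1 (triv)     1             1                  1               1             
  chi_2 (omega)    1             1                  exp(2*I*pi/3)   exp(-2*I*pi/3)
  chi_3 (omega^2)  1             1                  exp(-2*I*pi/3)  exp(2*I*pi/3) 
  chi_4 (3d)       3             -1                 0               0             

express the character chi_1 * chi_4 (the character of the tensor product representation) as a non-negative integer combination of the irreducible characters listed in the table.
chi_1 tensor chi_4 = chi_4 (all other irreducibles have multiplicity 0).

Why: The character of a tensor product is the pointwise product (chi_1 * chi_4)(C) = chi_1(C) * chi_4(C):
  {e}: (1)*(3), (ab)(cd): (1)*(-1), (abc): (1)*(0), (acb): (1)*(0)
so (chi_1 * chi_4) takes values
  {e} -> 3, (ab)(cd) -> -1, (abc) -> 0, (acb) -> 0.
Now take the inner product of this character with each irreducible chi from the table, <chi_1*chi_4, chi> = (1/12) sum_C |C| (chi_1*chi_4)(C) conj(chi(C)):
  <chi_1*chi_4, chi_1> = (1/12)[1*(3)*conj(1) + 3*(-1)*conj(1) + 4*(0)*conj(1) + 4*(0)*conj(1)]
      = (1/12)[(3) + (-3) + (0) + (0)] = 0/12 = 0
  <chi_1*chi_4, chi_2> = (1/12)[1*(3)*conj(1) + 3*(-1)*conj(1) + 4*(0)*conj(exp(2*I*pi/3)) + 4*(0)*conj(exp(-2*I*pi/3))]
      = (1/12)[(3) + (-3) + (0) + (0)] = 0/12 = 0
  <chi_1*chi_4, chi_3> = (1/12)[1*(3)*conj(1) + 3*(-1)*conj(1) + 4*(0)*conj(exp(-2*I*pi/3)) + 4*(0)*conj(exp(2*I*pi/3))]
      = (1/12)[(3) + (-3) + (0) + (0)] = 0/12 = 0
  <chi_1*chi_4, chi_4> = (1/12)[1*(3)*conj(3) + 3*(-1)*conj(-1) + 4*(0)*conj(0) + 4*(0)*conj(0)]
      = (1/12)[(9) + (3) + (0) + (0)] = 12/12 = 1
(Exp terms are combined using exp(i*s)*conj(exp(i*t)) = exp(i*(s-t)), and sums of them are collapsed using the identity that for every m > 1 the m distinct m-th roots of unity sum to 0, e.g. 1 + exp(2*I*pi/3) + exp(-2*I*pi/3) = 0.)
Hence the multiplicities are chi_4: 1. Dimension check: dim(chi_1)*dim(chi_4) = 1*3 = 3 and sum (mult * dim) = 1*3 = 3.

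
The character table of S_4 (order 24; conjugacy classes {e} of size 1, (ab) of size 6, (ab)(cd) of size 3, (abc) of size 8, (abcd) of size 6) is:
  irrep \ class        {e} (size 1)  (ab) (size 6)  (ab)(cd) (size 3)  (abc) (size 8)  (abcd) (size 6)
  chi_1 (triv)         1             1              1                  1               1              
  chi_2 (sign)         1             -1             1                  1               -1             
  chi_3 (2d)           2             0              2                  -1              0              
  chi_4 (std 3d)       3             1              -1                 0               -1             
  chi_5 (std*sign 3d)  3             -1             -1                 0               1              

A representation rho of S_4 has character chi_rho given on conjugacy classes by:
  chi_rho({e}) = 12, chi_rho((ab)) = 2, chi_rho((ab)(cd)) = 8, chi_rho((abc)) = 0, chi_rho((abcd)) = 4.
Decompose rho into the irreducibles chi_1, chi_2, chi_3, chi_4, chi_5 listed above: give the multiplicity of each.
Multiplicities: chi_1: 3, chi_2: 0, chi_3: 3, chi_4: 0, chi_5: 1.

Details: Use <chi_rho, chi> = (1/|G|) sum_C |C| * chi_rho(C) * conj(chi(C)) with |G| = 24 for each irreducible chi in the table:
  <chi_rho, chi_1> = (1/24)[1*(12)*conj(1) + 6*(2)*conj(1) + 3*(8)*conj(1) + 8*(0)*conj(1) + 6*(4)*conj(1)]
      = (1/24)[(12) + (12) + (24) + (0) + (24)] = 72/24 = 3
  <chi_rho, chi_2> = (1/24)[1*(12)*conj(1) + 6*(2)*conj(-1) + 3*(8)*conj(1) + 8*(0)*conj(1) + 6*(4)*conj(-1)]
      = (1/24)[(12) + (-12) + (24) + (0) + (-24)] = 0/24 = 0
  <chi_rho, chi_3> = (1/24)[1*(12)*conj(2) + 6*(2)*conj(0) + 3*(8)*conj(2) + 8*(0)*conj(-1) + 6*(4)*conj(0)]
      = (1/24)[(24) + (0) + (48) + (0) + (0)] = 72/24 = 3
  <chi_rho, chi_4> = (1/24)[1*(12)*conj(3) + 6*(2)*conj(1) + 3*(8)*conj(-1) + 8*(0)*conj(0) + 6*(4)*conj(-1)]
      = (1/24)[(36) + (12) + (-24) + (0) + (-24)] = 0/24 = 0
  <chi_rho, chi_5> = (1/24)[1*(12)*conj(3) + 6*(2)*conj(-1) + 3*(8)*conj(-1) + 8*(0)*conj(0) + 6*(4)*conj(1)]
      = (1/24)[(36) + (-12) + (-24) + (0) + (24)] = 24/24 = 1
Dimension check: dim(rho) = sum (mult * dim) = 3*1 + 0*1 + 3*2 + 0*3 + 1*3 = 12 = chi_rho(e) = 12.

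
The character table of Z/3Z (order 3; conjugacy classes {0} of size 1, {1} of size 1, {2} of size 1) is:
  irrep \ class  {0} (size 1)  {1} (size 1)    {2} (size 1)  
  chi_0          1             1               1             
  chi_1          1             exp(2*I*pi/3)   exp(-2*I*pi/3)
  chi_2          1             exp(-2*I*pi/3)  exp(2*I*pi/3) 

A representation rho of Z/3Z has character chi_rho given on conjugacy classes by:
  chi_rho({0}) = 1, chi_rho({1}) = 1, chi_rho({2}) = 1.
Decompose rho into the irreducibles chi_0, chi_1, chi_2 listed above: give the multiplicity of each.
Multiplicities: chi_0: 1, chi_1: 0, chi_2: 0.

Solution. Use <chi_rho, chi> = (1/|G|) sum_C |C| * chi_rho(C) * conj(chi(C)) with |G| = 3 for each irreducible chi in the table:
  <chi_rho, chi_0> = (1/3)[1*(1)*conj(1) + 1*(1)*conj(1) + 1*(1)*conj(1)]
      = (1/3)[(1) + (1) + (1)] = 3/3 = 1
  <chi_rho, chi_1> = (1/3)[1*(1)*conj(1) + 1*(1)*conj(exp(2*I*pi/3)) + 1*(1)*conj(exp(-2*I*pi/3))]
      = (1/3)[(1) + (exp(-2*I*pi/3)) + (exp(2*I*pi/3))] = 0/3 = 0
  <chi_rho, chi_2> = (1/3)[1*(1)*conj(1) + 1*(1)*conj(exp(-2*I*pi/3)) + 1*(1)*conj(exp(2*I*pi/3))]
      = (1/3)[(1) + (exp(2*I*pi/3)) + (exp(-2*I*pi/3))] = 0/3 = 0
(Exp terms are combined using exp(i*s)*conj(exp(i*t)) = exp(i*(s-t)), and sums of them are collapsed using the identity that for every m > 1 the m distinct m-th roots of unity sum to 0, e.g. 1 + exp(2*I*pi/3) + exp(-2*I*pi/3) = 0.)
Dimension check: dim(rho) = sum (mult * dim) = 1*1 + 0*1 + 0*1 = 1 = chi_rho(e) = 1.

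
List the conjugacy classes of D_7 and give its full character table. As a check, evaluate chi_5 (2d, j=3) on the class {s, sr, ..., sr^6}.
Conjugacy classes: {e} of size 1, {r^1, r^6} of size 2, {r^2, r^5} of size 2, {r^3, r^4} of size 2, {s, sr, ..., sr^6} of size 7.
Character table:
  irrep \ class              {e} (size 1)  {r^1, r^6} (size 2)  {r^2, r^5} (size 2)  {r^3, r^4} (size 2)  {s, sr, ..., sr^6} (size 7)
  chi_1 (triv)               1             1                    1                    1                    1                          
  chi_2 (sign: r->1, s->-1)  1             1                    1                    1                    -1                         
  chi_3 (2d, j=1)            2             2*cos(2*pi/7)        -2*cos(3*pi/7)       -2*cos(pi/7)         0                          
  chi_4 (2d, j=2)            2             -2*cos(3*pi/7)       -2*cos(pi/7)         2*cos(2*pi/7)        0                          
  chi_5 (2d, j=3)            2             -2*cos(pi/7)         2*cos(2*pi/7)        -2*cos(3*pi/7)       0                          

Spot check: chi_5 (2d, j=3) on {s, sr, ..., sr^6} = 0.

Why: D_7 has order 2*7 = 14 with 5 conjugacy classes, hence 5 irreducibles. Sum of squared dims 1 + 1 + 4 + 4 + 4 = 14 = |G|. Linear characters come from the abelianisation; the 2-dimensional irreps have character r^k -> 2*cos(2*pi*j*k/7), reflections -> 0.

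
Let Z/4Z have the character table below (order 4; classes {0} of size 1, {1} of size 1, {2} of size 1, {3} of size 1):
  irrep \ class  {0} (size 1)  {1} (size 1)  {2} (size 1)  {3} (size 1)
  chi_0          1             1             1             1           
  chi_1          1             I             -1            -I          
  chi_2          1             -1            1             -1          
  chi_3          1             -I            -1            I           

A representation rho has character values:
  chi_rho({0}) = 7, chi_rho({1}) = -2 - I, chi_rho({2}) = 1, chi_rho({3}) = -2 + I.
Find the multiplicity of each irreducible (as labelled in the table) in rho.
Multiplicities: chi_0: 1, chi_1: 1, chi_2: 3, chi_3: 2.

Argument: Use <chi_rho, chi> = (1/|G|) sum_C |C| * chi_rho(C) * conj(chi(C)) with |G| = 4 for each irreducible chi in the table:
  <chi_rho, chi_0> = (1/4)[1*(7)*conj(1) + 1*(-2 - I)*conj(1) + 1*(1)*conj(1) + 1*(-2 + I)*conj(1)]
      = (1/4)[(7) + (-2 - I) + (1) + (-2 + I)] = 4/4 = 1
  <chi_rho, chi_1> = (1/4)[1*(7)*conj(1) + 1*(-2 - I)*conj(I) + 1*(1)*conj(-1) + 1*(-2 + I)*conj(-I)]
      = (1/4)[(7) + (-1 + 2*I) + (-1) + (-1 - 2*I)] = 4/4 = 1
  <chi_rho, chi_2> = (1/4)[1*(7)*conj(1) + 1*(-2 - I)*conj(-1) + 1*(1)*conj(1) + 1*(-2 + I)*conj(-1)]
      = (1/4)[(7) + (2 + I) + (1) + (2 - I)] = 12/4 = 3
  <chi_rho, chi_3> = (1/4)[1*(7)*conj(1) + 1*(-2 - I)*conj(-I) + 1*(1)*conj(-1) + 1*(-2 + I)*conj(I)]
      = (1/4)[(7) + (1 - 2*I) + (-1) + (1 + 2*I)] = 8/4 = 2
(Exp terms are combined using exp(i*s)*conj(exp(i*t)) = exp(i*(s-t)), and sums of them are collapsed using the identity that for every m > 1 the m distinct m-th roots of unity sum to 0, e.g. 1 + exp(2*I*pi/3) + exp(-2*I*pi/3) = 0.)
Dimension check: dim(rho) = sum (mult * dim) = 1*1 + 1*1 + 3*1 + 2*1 = 7 = chi_rho(e) = 7.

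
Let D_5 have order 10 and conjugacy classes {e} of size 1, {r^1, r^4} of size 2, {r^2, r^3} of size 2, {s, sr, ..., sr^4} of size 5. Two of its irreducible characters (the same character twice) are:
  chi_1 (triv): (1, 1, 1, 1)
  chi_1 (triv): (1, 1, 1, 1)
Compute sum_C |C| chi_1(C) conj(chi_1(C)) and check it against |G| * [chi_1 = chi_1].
Sum = 10 = |G| = 10; so <chi_1, chi_1> = 1 (norm-1 confirms irreducibility).

Compute term by term over conjugacy classes (|C| * chi_1(C) * conj(chi_1(C))):
  1*(1)*conj(1) + 2*(1)*conj(1) + 2*(1)*conj(1) + 5*(1)*conj(1)
  = (1) + (2) + (2) + (5)
  = 10.
Dividing by |G| = 10 gives 10/10 = 1, matching the row-orthogonality relation <chi_1, chi_1> = [chi_1 = chi_1].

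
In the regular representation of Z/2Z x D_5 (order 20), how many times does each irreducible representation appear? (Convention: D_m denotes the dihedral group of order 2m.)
Each irreducible V_i of dimension d_i appears with multiplicity d_i, i.e. rho_reg = (direct sum over all irreducibles V_i) d_i V_i. The irreducible dimensions for Z/2Z x D_5 are 1, 1, 1, 1, 2, 2, 2, 2: 4 irreducibles of dimension 1, each with multiplicity 1; 4 irreducibles of dimension 2, each with multiplicity 2. Total dimension 4*1*1 + 4*2*2 = 20 = |G|.

Why: General theorem: in the regular representation of a finite group G, each irreducible appears with multiplicity equal to its dimension. Check: dim(rho_reg) = sum d_i^2 = 1 + 1 + 1 + 1 + 4 + 4 + 4 + 4 = 20 = |G|.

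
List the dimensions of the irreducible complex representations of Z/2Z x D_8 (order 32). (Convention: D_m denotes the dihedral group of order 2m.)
Dimensions: 1, 1, 1, 1, 1, 1, 1, 1, 2, 2, 2, 2, 2, 2

Working: There are 14 irreducibles (= number of conjugacy classes). Their dimensions d_i satisfy sum d_i^2 = |G| = 32: 1 + 1 + 1 + 1 + 1 + 1 + 1 + 1 + 4 + 4 + 4 + 4 + 4 + 4 = 32. (For the product with Z/2Z: each of the 2 1-dim characters of Z/2Z tensors with each irrep of D_8, giving 2 copies of each D_8-dimension.)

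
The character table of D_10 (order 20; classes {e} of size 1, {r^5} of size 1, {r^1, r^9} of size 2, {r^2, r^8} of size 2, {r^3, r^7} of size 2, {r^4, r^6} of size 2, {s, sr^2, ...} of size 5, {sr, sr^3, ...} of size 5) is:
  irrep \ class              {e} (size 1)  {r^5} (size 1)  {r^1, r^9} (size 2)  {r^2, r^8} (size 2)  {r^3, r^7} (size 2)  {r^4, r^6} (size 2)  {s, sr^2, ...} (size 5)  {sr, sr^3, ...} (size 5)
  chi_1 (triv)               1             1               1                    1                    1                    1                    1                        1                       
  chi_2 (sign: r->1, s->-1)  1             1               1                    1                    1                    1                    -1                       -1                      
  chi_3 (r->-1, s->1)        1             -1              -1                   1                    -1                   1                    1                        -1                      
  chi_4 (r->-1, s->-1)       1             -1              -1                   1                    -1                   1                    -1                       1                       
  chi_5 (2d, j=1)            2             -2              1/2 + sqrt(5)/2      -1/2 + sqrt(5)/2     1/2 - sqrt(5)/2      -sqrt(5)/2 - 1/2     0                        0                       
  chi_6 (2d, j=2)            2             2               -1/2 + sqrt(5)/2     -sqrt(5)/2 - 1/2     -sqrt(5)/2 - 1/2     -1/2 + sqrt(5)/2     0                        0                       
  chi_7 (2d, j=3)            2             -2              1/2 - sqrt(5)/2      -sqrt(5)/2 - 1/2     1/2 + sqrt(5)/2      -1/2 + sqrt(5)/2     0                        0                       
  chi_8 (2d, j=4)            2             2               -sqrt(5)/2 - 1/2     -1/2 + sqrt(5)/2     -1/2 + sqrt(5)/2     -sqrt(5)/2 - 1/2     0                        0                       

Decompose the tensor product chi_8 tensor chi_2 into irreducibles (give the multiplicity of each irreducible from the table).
chi_8 tensor chi_2 = chi_8 (all other irreducibles have multiplicity 0).

Argument: The character of a tensor product is the pointwise product (chi_8 * chi_2)(C) = chi_8(C) * chi_2(C):
  {e}: (2)*(1), {r^5}: (2)*(1), {r^1, r^9}: (-sqrt(5)/2 - 1/2)*(1), {r^2, r^8}: (-1/2 + sqrt(5)/2)*(1), {r^3, r^7}: (-1/2 + sqrt(5)/2)*(1), {r^4, r^6}: (-sqrt(5)/2 - 1/2)*(1), {s, sr^2, ...}: (0)*(-1), {sr, sr^3, ...}: (0)*(-1)
so (chi_8 * chi_2) takes values
  {e} -> 2, {r^5} -> 2, {r^1, r^9} -> -sqrt(5)/2 - 1/2, {r^2, r^8} -> -1/2 + sqrt(5)/2, {r^3, r^7} -> -1/2 + sqrt(5)/2, {r^4, r^6} -> -sqrt(5)/2 - 1/2, {s, sr^2, ...} -> 0, {sr, sr^3, ...} -> 0.
Now take the inner product of this character with each irreducible chi from the table, <chi_8*chi_2, chi> = (1/20) sum_C |C| (chi_8*chi_2)(C) conj(chi(C)):
  <chi_8*chi_2, chi_1> = (1/20)[1*(2)*conj(1) + 1*(2)*conj(1) + 2*(-sqrt(5)/2 - 1/2)*conj(1) + 2*(-1/2 + sqrt(5)/2)*conj(1) + 2*(-1/2 + sqrt(5)/2)*conj(1) + 2*(-sqrt(5)/2 - 1/2)*conj(1) + 5*(0)*conj(1) + 5*(0)*conj(1)]
      = (1/20)[(2) + (2) + (-sqrt(5) - 1) + (-1 + sqrt(5)) + (-1 + sqrt(5)) + (-sqrt(5) - 1) + (0) + (0)] = 0/20 = 0
  <chi_8*chi_2, chi_2> = (1/20)[1*(2)*conj(1) + 1*(2)*conj(1) + 2*(-sqrt(5)/2 - 1/2)*conj(1) + 2*(-1/2 + sqrt(5)/2)*conj(1) + 2*(-1/2 + sqrt(5)/2)*conj(1) + 2*(-sqrt(5)/2 - 1/2)*conj(1) + 5*(0)*conj(-1) + 5*(0)*conj(-1)]
      = (1/20)[(2) + (2) + (-sqrt(5) - 1) + (-1 + sqrt(5)) + (-1 + sqrt(5)) + (-sqrt(5) - 1) + (0) + (0)] = 0/20 = 0
  <chi_8*chi_2, chi_3> = (1/20)[1*(2)*conj(1) + 1*(2)*conj(-1) + 2*(-sqrt(5)/2 - 1/2)*conj(-1) + 2*(-1/2 + sqrt(5)/2)*conj(1) + 2*(-1/2 + sqrt(5)/2)*conj(-1) + 2*(-sqrt(5)/2 - 1/2)*conj(1) + 5*(0)*conj(1) + 5*(0)*conj(-1)]
      = (1/20)[(2) + (-2) + (1 + sqrt(5)) + (-1 + sqrt(5)) + (1 - sqrt(5)) + (-sqrt(5) - 1) + (0) + (0)] = 0/20 = 0
  <chi_8*chi_2, chi_4> = (1/20)[1*(2)*conj(1) + 1*(2)*conj(-1) + 2*(-sqrt(5)/2 - 1/2)*conj(-1) + 2*(-1/2 + sqrt(5)/2)*conj(1) + 2*(-1/2 + sqrt(5)/2)*conj(-1) + 2*(-sqrt(5)/2 - 1/2)*conj(1) + 5*(0)*conj(-1) + 5*(0)*conj(1)]
      = (1/20)[(2) + (-2) + (1 + sqrt(5)) + (-1 + sqrt(5)) + (1 - sqrt(5)) + (-sqrt(5) - 1) + (0) + (0)] = 0/20 = 0
  <chi_8*chi_2, chi_5> = (1/20)[1*(2)*conj(2) + 1*(2)*conj(-2) + 2*(-sqrt(5)/2 - 1/2)*conj(1/2 + sqrt(5)/2) + 2*(-1/2 + sqrt(5)/2)*conj(-1/2 + sqrt(5)/2) + 2*(-1/2 + sqrt(5)/2)*conj(1/2 - sqrt(5)/2) + 2*(-sqrt(5)/2 - 1/2)*conj(-sqrt(5)/2 - 1/2) + 5*(0)*conj(0) + 5*(0)*conj(0)]
      = (1/20)[(4) + (-4) + (-3 - sqrt(5)) + (3 - sqrt(5)) + (-3 + sqrt(5)) + (sqrt(5) + 3) + (0) + (0)] = 0/20 = 0
  <chi_8*chi_2, chi_6> = (1/20)[1*(2)*conj(2) + 1*(2)*conj(2) + 2*(-sqrt(5)/2 - 1/2)*conj(-1/2 + sqrt(5)/2) + 2*(-1/2 + sqrt(5)/2)*conj(-sqrt(5)/2 - 1/2) + 2*(-1/2 + sqrt(5)/2)*conj(-sqrt(5)/2 - 1/2) + 2*(-sqrt(5)/2 - 1/2)*conj(-1/2 + sqrt(5)/2) + 5*(0)*conj(0) + 5*(0)*conj(0)]
      = (1/20)[(4) + (4) + (-2) + (-2) + (-2) + (-2) + (0) + (0)] = 0/20 = 0
  <chi_8*chi_2, chi_7> = (1/20)[1*(2)*conj(2) + 1*(2)*conj(-2) + 2*(-sqrt(5)/2 - 1/2)*conj(1/2 - sqrt(5)/2) + 2*(-1/2 + sqrt(5)/2)*conj(-sqrt(5)/2 - 1/2) + 2*(-1/2 + sqrt(5)/2)*conj(1/2 + sqrt(5)/2) + 2*(-sqrt(5)/2 - 1/2)*conj(-1/2 + sqrt(5)/2) + 5*(0)*conj(0) + 5*(0)*conj(0)]
      = (1/20)[(4) + (-4) + (2) + (-2) + (2) + (-2) + (0) + (0)] = 0/20 = 0
  <chi_8*chi_2, chi_8> = (1/20)[1*(2)*conj(2) + 1*(2)*conj(2) + 2*(-sqrt(5)/2 - 1/2)*conj(-sqrt(5)/2 - 1/2) + 2*(-1/2 + sqrt(5)/2)*conj(-1/2 + sqrt(5)/2) + 2*(-1/2 + sqrt(5)/2)*conj(-1/2 + sqrt(5)/2) + 2*(-sqrt(5)/2 - 1/2)*conj(-sqrt(5)/2 - 1/2) + 5*(0)*conj(0) + 5*(0)*conj(0)]
      = (1/20)[(4) + (4) + (sqrt(5) + 3) + (3 - sqrt(5)) + (3 - sqrt(5)) + (sqrt(5) + 3) + (0) + (0)] = 20/20 = 1
Hence the multiplicities are chi_8: 1. Dimension check: dim(chi_8)*dim(chi_2) = 2*1 = 2 and sum (mult * dim) = 1*2 = 2.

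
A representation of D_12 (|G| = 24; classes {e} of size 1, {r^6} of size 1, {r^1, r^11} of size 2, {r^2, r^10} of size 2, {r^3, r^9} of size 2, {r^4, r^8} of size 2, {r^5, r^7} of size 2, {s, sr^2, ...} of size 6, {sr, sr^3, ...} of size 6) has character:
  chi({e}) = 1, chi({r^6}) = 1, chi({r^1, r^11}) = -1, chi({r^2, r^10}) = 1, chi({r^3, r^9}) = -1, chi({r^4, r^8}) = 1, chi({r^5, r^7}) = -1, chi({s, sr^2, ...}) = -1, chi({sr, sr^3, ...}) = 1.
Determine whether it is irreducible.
Irreducible: <chi, chi> = 1.

Working: <chi, chi> = (1/|G|) sum_C |C| * |chi(C)|^2 = (1/24)[1*|1|^2 + 1*|1|^2 + 2*|-1|^2 + 2*|1|^2 + 2*|-1|^2 + 2*|1|^2 + 2*|-1|^2 + 6*|-1|^2 + 6*|1|^2]
  = (1/24)[(1) + (1) + (2) + (2) + (2) + (2) + (2) + (6) + (6)] = 24/24 = 1.
A character is irreducible iff <chi, chi> = 1, so this representation is irreducible.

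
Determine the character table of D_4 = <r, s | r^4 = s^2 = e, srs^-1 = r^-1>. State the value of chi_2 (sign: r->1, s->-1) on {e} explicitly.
Conjugacy classes: {e} of size 1, {r^2} of size 1, {r^1, r^3} of size 2, {s, sr^2, ...} of size 2, {sr, sr^3, ...} of size 2.
Character table:
  irrep \ class              {e} (size 1)  {r^2} (size 1)  {r^1, r^3} (size 2)  {s, sr^2, ...} (size 2)  {sr, sr^3, ...} (size 2)
  chi_1 (triv)               1             1               1                    1                        1                       
  chi_2 (sign: r->1, s->-1)  1             1               1                    -1                       -1                      
  chi_3 (r->-1, s->1)        1             1               -1                   1                        -1                      
  chi_4 (r->-1, s->-1)       1             1               -1                   -1                       1                       
  chi_5 (2d, j=1)            2             -2              0                    0                        0                       

Spot check: chi_2 (sign: r->1, s->-1) on {e} = 1.

D_4 has order 2*4 = 8 with 5 conjugacy classes, hence 5 irreducibles. Sum of squared dims 1 + 1 + 1 + 1 + 4 = 8 = |G|. Linear characters come from the abelianisation; the 2-dimensional irreps have character r^k -> 2*cos(2*pi*j*k/4), reflections -> 0.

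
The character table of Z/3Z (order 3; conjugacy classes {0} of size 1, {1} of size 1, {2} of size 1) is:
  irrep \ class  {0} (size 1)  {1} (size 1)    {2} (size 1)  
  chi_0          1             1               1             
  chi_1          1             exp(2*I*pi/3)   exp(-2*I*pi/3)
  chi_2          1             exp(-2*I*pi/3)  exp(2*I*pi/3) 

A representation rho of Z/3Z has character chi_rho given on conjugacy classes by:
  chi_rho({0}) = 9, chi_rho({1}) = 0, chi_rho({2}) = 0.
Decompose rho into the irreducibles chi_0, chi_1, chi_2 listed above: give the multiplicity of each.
Multiplicities: chi_0: 3, chi_1: 3, chi_2: 3.

Justification: Use <chi_rho, chi> = (1/|G|) sum_C |C| * chi_rho(C) * conj(chi(C)) with |G| = 3 for each irreducible chi in the table:
  <chi_rho, chi_0> = (1/3)[1*(9)*conj(1) + 1*(0)*conj(1) + 1*(0)*conj(1)]
      = (1/3)[(9) + (0) + (0)] = 9/3 = 3
  <chi_rho, chi_1> = (1/3)[1*(9)*conj(1) + 1*(0)*conj(exp(2*I*pi/3)) + 1*(0)*conj(exp(-2*I*pi/3))]
      = (1/3)[(9) + (0) + (0)] = 9/3 = 3
  <chi_rho, chi_2> = (1/3)[1*(9)*conj(1) + 1*(0)*conj(exp(-2*I*pi/3)) + 1*(0)*conj(exp(2*I*pi/3))]
      = (1/3)[(9) + (0) + (0)] = 9/3 = 3
(Exp terms are combined using exp(i*s)*conj(exp(i*t)) = exp(i*(s-t)), and sums of them are collapsed using the identity that for every m > 1 the m distinct m-th roots of unity sum to 0, e.g. 1 + exp(2*I*pi/3) + exp(-2*I*pi/3) = 0.)
Dimension check: dim(rho) = sum (mult * dim) = 3*1 + 3*1 + 3*1 = 9 = chi_rho(e) = 9.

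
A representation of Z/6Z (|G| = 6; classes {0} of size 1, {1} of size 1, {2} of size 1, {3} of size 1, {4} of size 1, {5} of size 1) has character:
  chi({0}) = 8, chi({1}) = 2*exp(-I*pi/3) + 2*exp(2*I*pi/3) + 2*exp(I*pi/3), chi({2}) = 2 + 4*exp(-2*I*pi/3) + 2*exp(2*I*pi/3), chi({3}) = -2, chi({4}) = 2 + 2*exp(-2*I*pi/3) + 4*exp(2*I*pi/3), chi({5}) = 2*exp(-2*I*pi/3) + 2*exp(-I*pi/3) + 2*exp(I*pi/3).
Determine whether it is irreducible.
Not irreducible (reducible): <chi, chi> = 14 > 1.

Proof sketch: <chi, chi> = (1/|G|) sum_C |C| * |chi(C)|^2 = (1/6)[1*|8|^2 + 1*|2*exp(-I*pi/3) + 2*exp(2*I*pi/3) + 2*exp(I*pi/3)|^2 + 1*|2 + 4*exp(-2*I*pi/3) + 2*exp(2*I*pi/3)|^2 + 1*|-2|^2 + 1*|2 + 2*exp(-2*I*pi/3) + 4*exp(2*I*pi/3)|^2 + 1*|2*exp(-2*I*pi/3) + 2*exp(-I*pi/3) + 2*exp(I*pi/3)|^2]
  = (1/6)[(64) + (4) + (4) + (4) + (4) + (4)] = 84/6 = 14.
(Exp terms are combined using exp(i*s)*conj(exp(i*t)) = exp(i*(s-t)), and sums of them are collapsed using the identity that for every m > 1 the m distinct m-th roots of unity sum to 0, e.g. 1 + exp(2*I*pi/3) + exp(-2*I*pi/3) = 0.)
A character is irreducible iff <chi, chi> = 1, so this representation is reducible.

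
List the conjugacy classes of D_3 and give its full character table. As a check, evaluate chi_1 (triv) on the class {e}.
Conjugacy classes: {e} of size 1, {r^1, r^2} of size 2, {s, sr, ..., sr^2} of size 3.
Character table:
  irrep \ class              {e} (size 1)  {r^1, r^2} (size 2)  {s, sr, ..., sr^2} (size 3)
  chi_1 (triv)               1             1                    1                          
  chi_2 (sign: r->1, s->-1)  1             1                    -1                         
  chi_3 (2d, j=1)            2             -1                   0                          

Spot check: chi_1 (triv) on {e} = 1.

D_3 has order 2*3 = 6 with 3 conjugacy classes, hence 3 irreducibles. Sum of squared dims 1 + 1 + 4 = 6 = |G|. Linear characters come from the abelianisation; the 2-dimensional irreps have character r^k -> 2*cos(2*pi*j*k/3), reflections -> 0.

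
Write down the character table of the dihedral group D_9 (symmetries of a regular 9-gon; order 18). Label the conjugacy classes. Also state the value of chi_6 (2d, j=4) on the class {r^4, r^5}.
Conjugacy classes: {e} of size 1, {r^1, r^8} of size 2, {r^2, r^7} of size 2, {r^3, r^6} of size 2, {r^4, r^5} of size 2, {s, sr, ..., sr^8} of size 9.
Character table:
  irrep \ class              {e} (size 1)  {r^1, r^8} (size 2)  {r^2, r^7} (size 2)  {r^3, r^6} (size 2)  {r^4, r^5} (size 2)  {s, sr, ..., sr^8} (size 9)
  chi_1 (triv)               1             1                    1                    1                    1                    1                          
  chi_2 (sign: r->1, s->-1)  1             1                    1                    1                    1                    -1                         
  chi_3 (2d, j=1)            2             2*cos(2*pi/9)        2*cos(4*pi/9)        -1                   -2*cos(pi/9)         0                          
  chi_4 (2d, j=2)            2             2*cos(4*pi/9)        -2*cos(pi/9)         -1                   2*cos(2*pi/9)        0                          
  chi_5 (2d, j=3)            2             -1                   -1                   2                    -1                   0                          
  chi_6 (2d, j=4)            2             -2*cos(pi/9)         2*cos(2*pi/9)        -1                   2*cos(4*pi/9)        0                          

Spot check: chi_6 (2d, j=4) on {r^4, r^5} = 2*cos(4*pi/9).

D_9 has order 2*9 = 18 with 6 conjugacy classes, hence 6 irreducibles. Sum of squared dims 1 + 1 + 4 + 4 + 4 + 4 = 18 = |G|. Linear characters come from the abelianisation; the 2-dimensional irreps have character r^k -> 2*cos(2*pi*j*k/9), reflections -> 0.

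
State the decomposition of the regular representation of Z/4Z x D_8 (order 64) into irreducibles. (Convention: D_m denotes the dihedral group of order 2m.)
Each irreducible V_i of dimension d_i appears with multiplicity d_i, i.e. rho_reg = (direct sum over all irreducibles V_i) d_i V_i. The irreducible dimensions for Z/4Z x D_8 are 1, 1, 1, 1, 1, 1, 1, 1, 1, 1, 1, 1, 1, 1, 1, 1, 2, 2, 2, 2, 2, 2, 2, 2, 2, 2, 2, 2: 16 irreducibles of dimension 1, each with multiplicity 1; 12 irreducibles of dimension 2, each with multiplicity 2. Total dimension 16*1*1 + 12*2*2 = 64 = |G|.

Details: General theorem: in the regular representation of a finite group G, each irreducible appears with multiplicity equal to its dimension. Check: dim(rho_reg) = sum d_i^2 = 1 + 1 + 1 + 1 + 1 + 1 + 1 + 1 + 1 + 1 + 1 + 1 + 1 + 1 + 1 + 1 + 4 + 4 + 4 + 4 + 4 + 4 + 4 + 4 + 4 + 4 + 4 + 4 = 64 = |G|.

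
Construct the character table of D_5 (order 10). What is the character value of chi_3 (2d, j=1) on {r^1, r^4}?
Conjugacy classes: {e} of size 1, {r^1, r^4} of size 2, {r^2, r^3} of size 2, {s, sr, ..., sr^4} of size 5.
Character table:
  irrep \ class              {e} (size 1)  {r^1, r^4} (size 2)  {r^2, r^3} (size 2)  {s, sr, ..., sr^4} (size 5)
  chi_1 (triv)               1             1                    1                    1                          
  chi_2 (sign: r->1, s->-1)  1             1                    1                    -1                         
  chi_3 (2d, j=1)            2             -1/2 + sqrt(5)/2     -sqrt(5)/2 - 1/2     0                          
  chi_4 (2d, j=2)            2             -sqrt(5)/2 - 1/2     -1/2 + sqrt(5)/2     0                          

Spot check: chi_3 (2d, j=1) on {r^1, r^4} = -1/2 + sqrt(5)/2.

Proof sketch: D_5 has order 2*5 = 10 with 4 conjugacy classes, hence 4 irreducibles. Sum of squared dims 1 + 1 + 4 + 4 = 10 = |G|. Linear characters come from the abelianisation; the 2-dimensional irreps have character r^k -> 2*cos(2*pi*j*k/5), reflections -> 0.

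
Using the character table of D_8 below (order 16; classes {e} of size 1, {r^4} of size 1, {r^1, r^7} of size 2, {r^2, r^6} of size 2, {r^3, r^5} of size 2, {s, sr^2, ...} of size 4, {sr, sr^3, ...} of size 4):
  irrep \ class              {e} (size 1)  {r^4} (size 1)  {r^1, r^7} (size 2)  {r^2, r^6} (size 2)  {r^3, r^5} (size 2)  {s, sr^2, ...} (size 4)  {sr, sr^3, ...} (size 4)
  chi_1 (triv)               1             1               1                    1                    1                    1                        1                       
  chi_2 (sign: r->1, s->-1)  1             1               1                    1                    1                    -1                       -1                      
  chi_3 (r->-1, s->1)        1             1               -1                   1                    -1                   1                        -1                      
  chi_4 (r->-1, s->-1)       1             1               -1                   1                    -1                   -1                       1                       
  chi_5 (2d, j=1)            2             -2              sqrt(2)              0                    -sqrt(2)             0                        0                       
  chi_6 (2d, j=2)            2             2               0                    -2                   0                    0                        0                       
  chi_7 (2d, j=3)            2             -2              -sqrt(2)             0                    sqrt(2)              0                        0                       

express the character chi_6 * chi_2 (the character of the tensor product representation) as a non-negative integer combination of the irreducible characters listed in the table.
chi_6 tensor chi_2 = chi_6 (all other irreducibles have multiplicity 0).

Why: The character of a tensor product is the pointwise product (chi_6 * chi_2)(C) = chi_6(C) * chi_2(C):
  {e}: (2)*(1), {r^4}: (2)*(1), {r^1, r^7}: (0)*(1), {r^2, r^6}: (-2)*(1), {r^3, r^5}: (0)*(1), {s, sr^2, ...}: (0)*(-1), {sr, sr^3, ...}: (0)*(-1)
so (chi_6 * chi_2) takes values
  {e} -> 2, {r^4} -> 2, {r^1, r^7} -> 0, {r^2, r^6} -> -2, {r^3, r^5} -> 0, {s, sr^2, ...} -> 0, {sr, sr^3, ...} -> 0.
Now take the inner product of this character with each irreducible chi from the table, <chi_6*chi_2, chi> = (1/16) sum_C |C| (chi_6*chi_2)(C) conj(chi(C)):
  <chi_6*chi_2, chi_1> = (1/16)[1*(2)*conj(1) + 1*(2)*conj(1) + 2*(0)*conj(1) + 2*(-2)*conj(1) + 2*(0)*conj(1) + 4*(0)*conj(1) + 4*(0)*conj(1)]
      = (1/16)[(2) + (2) + (0) + (-4) + (0) + (0) + (0)] = 0/16 = 0
  <chi_6*chi_2, chi_2> = (1/16)[1*(2)*conj(1) + 1*(2)*conj(1) + 2*(0)*conj(1) + 2*(-2)*conj(1) + 2*(0)*conj(1) + 4*(0)*conj(-1) + 4*(0)*conj(-1)]
      = (1/16)[(2) + (2) + (0) + (-4) + (0) + (0) + (0)] = 0/16 = 0
  <chi_6*chi_2, chi_3> = (1/16)[1*(2)*conj(1) + 1*(2)*conj(1) + 2*(0)*conj(-1) + 2*(-2)*conj(1) + 2*(0)*conj(-1) + 4*(0)*conj(1) + 4*(0)*conj(-1)]
      = (1/16)[(2) + (2) + (0) + (-4) + (0) + (0) + (0)] = 0/16 = 0
  <chi_6*chi_2, chi_4> = (1/16)[1*(2)*conj(1) + 1*(2)*conj(1) + 2*(0)*conj(-1) + 2*(-2)*conj(1) + 2*(0)*conj(-1) + 4*(0)*conj(-1) + 4*(0)*conj(1)]
      = (1/16)[(2) + (2) + (0) + (-4) + (0) + (0) + (0)] = 0/16 = 0
  <chi_6*chi_2, chi_5> = (1/16)[1*(2)*conj(2) + 1*(2)*conj(-2) + 2*(0)*conj(sqrt(2)) + 2*(-2)*conj(0) + 2*(0)*conj(-sqrt(2)) + 4*(0)*conj(0) + 4*(0)*conj(0)]
      = (1/16)[(4) + (-4) + (0) + (0) + (0) + (0) + (0)] = 0/16 = 0
  <chi_6*chi_2, chi_6> = (1/16)[1*(2)*conj(2) + 1*(2)*conj(2) + 2*(0)*conj(0) + 2*(-2)*conj(-2) + 2*(0)*conj(0) + 4*(0)*conj(0) + 4*(0)*conj(0)]
      = (1/16)[(4) + (4) + (0) + (8) + (0) + (0) + (0)] = 16/16 = 1
  <chi_6*chi_2, chi_7> = (1/16)[1*(2)*conj(2) + 1*(2)*conj(-2) + 2*(0)*conj(-sqrt(2)) + 2*(-2)*conj(0) + 2*(0)*conj(sqrt(2)) + 4*(0)*conj(0) + 4*(0)*conj(0)]
      = (1/16)[(4) + (-4) + (0) + (0) + (0) + (0) + (0)] = 0/16 = 0
Hence the multiplicities are chi_6: 1. Dimension check: dim(chi_6)*dim(chi_2) = 2*1 = 2 and sum (mult * dim) = 1*2 = 2.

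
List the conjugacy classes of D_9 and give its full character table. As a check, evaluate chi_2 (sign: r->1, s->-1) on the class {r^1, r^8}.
Conjugacy classes: {e} of size 1, {r^1, r^8} of size 2, {r^2, r^7} of size 2, {r^3, r^6} of size 2, {r^4, r^5} of size 2, {s, sr, ..., sr^8} of size 9.
Character table:
  irrep \ class              {e} (size 1)  {r^1, r^8} (size 2)  {r^2, r^7} (size 2)  {r^3, r^6} (size 2)  {r^4, r^5} (size 2)  {s, sr, ..., sr^8} (size 9)
  chi_1 (triv)               1             1                    1                    1                    1                    1                          
  chi_2 (sign: r->1, s->-1)  1             1                    1                    1                    1                    -1                         
  chi_3 (2d, j=1)            2             2*cos(2*pi/9)        2*cos(4*pi/9)        -1                   -2*cos(pi/9)         0                          
  chi_4 (2d, j=2)            2             2*cos(4*pi/9)        -2*cos(pi/9)         -1                   2*cos(2*pi/9)        0                          
  chi_5 (2d, j=3)            2             -1                   -1                   2                    -1                   0                          
  chi_6 (2d, j=4)            2             -2*cos(pi/9)         2*cos(2*pi/9)        -1                   2*cos(4*pi/9)        0                          

Spot check: chi_2 (sign: r->1, s->-1) on {r^1, r^8} = 1.

Why: D_9 has order 2*9 = 18 with 6 conjugacy classes, hence 6 irreducibles. Sum of squared dims 1 + 1 + 4 + 4 + 4 + 4 = 18 = |G|. Linear characters come from the abelianisation; the 2-dimensional irreps have character r^k -> 2*cos(2*pi*j*k/9), reflections -> 0.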